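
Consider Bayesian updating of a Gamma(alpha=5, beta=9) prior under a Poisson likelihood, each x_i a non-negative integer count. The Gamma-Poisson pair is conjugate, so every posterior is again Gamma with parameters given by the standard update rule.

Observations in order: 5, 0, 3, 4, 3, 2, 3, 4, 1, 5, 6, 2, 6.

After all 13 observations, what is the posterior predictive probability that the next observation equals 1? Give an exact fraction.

29437941662499234876542844030297049015031284750371083535119923806208/122008981252869411022491112993141891091036959856659100591281395343249

obs 1: x=5 → posterior Gamma(10, 10)
obs 2: x=0 → posterior Gamma(10, 11)
obs 3: x=3 → posterior Gamma(13, 12)
obs 4: x=4 → posterior Gamma(17, 13)
obs 5: x=3 → posterior Gamma(20, 14)
obs 6: x=2 → posterior Gamma(22, 15)
obs 7: x=3 → posterior Gamma(25, 16)
obs 8: x=4 → posterior Gamma(29, 17)
obs 9: x=1 → posterior Gamma(30, 18)
obs 10: x=5 → posterior Gamma(35, 19)
obs 11: x=6 → posterior Gamma(41, 20)
obs 12: x=2 → posterior Gamma(43, 21)
obs 13: x=6 → posterior Gamma(49, 22)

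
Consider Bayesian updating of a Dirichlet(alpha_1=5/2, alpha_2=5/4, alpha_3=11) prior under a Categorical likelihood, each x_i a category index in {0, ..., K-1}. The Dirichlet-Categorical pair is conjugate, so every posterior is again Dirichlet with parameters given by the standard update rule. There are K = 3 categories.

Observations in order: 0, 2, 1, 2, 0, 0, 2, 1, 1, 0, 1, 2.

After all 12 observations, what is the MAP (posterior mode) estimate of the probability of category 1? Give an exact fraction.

17/95

obs 1: x=0 → posterior Dirichlet(7/2, 5/4, 11)
obs 2: x=2 → posterior Dirichlet(7/2, 5/4, 12)
obs 3: x=1 → posterior Dirichlet(7/2, 9/4, 12)
obs 4: x=2 → posterior Dirichlet(7/2, 9/4, 13)
obs 5: x=0 → posterior Dirichlet(9/2, 9/4, 13)
obs 6: x=0 → posterior Dirichlet(11/2, 9/4, 13)
obs 7: x=2 → posterior Dirichlet(11/2, 9/4, 14)
obs 8: x=1 → posterior Dirichlet(11/2, 13/4, 14)
obs 9: x=1 → posterior Dirichlet(11/2, 17/4, 14)
obs 10: x=0 → posterior Dirichlet(13/2, 17/4, 14)
obs 11: x=1 → posterior Dirichlet(13/2, 21/4, 14)
obs 12: x=2 → posterior Dirichlet(13/2, 21/4, 15)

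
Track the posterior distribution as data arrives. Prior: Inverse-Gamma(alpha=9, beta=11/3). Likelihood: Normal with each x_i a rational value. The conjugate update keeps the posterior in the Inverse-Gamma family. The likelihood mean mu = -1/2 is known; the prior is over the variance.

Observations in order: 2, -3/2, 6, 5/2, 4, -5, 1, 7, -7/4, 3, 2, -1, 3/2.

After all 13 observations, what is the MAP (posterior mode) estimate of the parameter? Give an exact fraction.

obs 1: x=2 → posterior Inverse-Gamma(19/2, 163/24)
obs 2: x=-3/2 → posterior Inverse-Gamma(10, 175/24)
obs 3: x=6 → posterior Inverse-Gamma(21/2, 341/12)
obs 4: x=5/2 → posterior Inverse-Gamma(11, 395/12)
obs 5: x=4 → posterior Inverse-Gamma(23/2, 1033/24)
obs 6: x=-5 → posterior Inverse-Gamma(12, 319/6)
obs 7: x=1 → posterior Inverse-Gamma(25/2, 1303/24)
obs 8: x=7 → posterior Inverse-Gamma(13, 989/12)
obs 9: x=-7/4 → posterior Inverse-Gamma(27/2, 7987/96)
obs 10: x=3 → posterior Inverse-Gamma(14, 8575/96)
obs 11: x=2 → posterior Inverse-Gamma(29/2, 8875/96)
obs 12: x=-1 → posterior Inverse-Gamma(15, 8887/96)
obs 13: x=3/2 → posterior Inverse-Gamma(31/2, 9079/96)

9079/1584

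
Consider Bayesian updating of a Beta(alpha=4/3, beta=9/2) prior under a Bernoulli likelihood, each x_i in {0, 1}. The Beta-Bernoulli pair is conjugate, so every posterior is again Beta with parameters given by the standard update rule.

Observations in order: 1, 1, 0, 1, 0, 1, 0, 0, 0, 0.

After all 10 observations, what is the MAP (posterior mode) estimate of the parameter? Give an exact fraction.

obs 1: x=1 → posterior Beta(7/3, 9/2)
obs 2: x=1 → posterior Beta(10/3, 9/2)
obs 3: x=0 → posterior Beta(10/3, 11/2)
obs 4: x=1 → posterior Beta(13/3, 11/2)
obs 5: x=0 → posterior Beta(13/3, 13/2)
obs 6: x=1 → posterior Beta(16/3, 13/2)
obs 7: x=0 → posterior Beta(16/3, 15/2)
obs 8: x=0 → posterior Beta(16/3, 17/2)
obs 9: x=0 → posterior Beta(16/3, 19/2)
obs 10: x=0 → posterior Beta(16/3, 21/2)

26/83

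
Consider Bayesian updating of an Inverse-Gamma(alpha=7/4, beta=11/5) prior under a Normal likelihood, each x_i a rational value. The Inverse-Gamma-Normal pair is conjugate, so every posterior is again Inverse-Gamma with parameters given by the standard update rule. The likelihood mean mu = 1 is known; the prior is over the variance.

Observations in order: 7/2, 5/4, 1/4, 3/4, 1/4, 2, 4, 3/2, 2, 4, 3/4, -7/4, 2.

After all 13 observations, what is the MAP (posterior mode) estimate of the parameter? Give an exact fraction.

1631/740

obs 1: x=7/2 → posterior Inverse-Gamma(9/4, 213/40)
obs 2: x=5/4 → posterior Inverse-Gamma(11/4, 857/160)
obs 3: x=1/4 → posterior Inverse-Gamma(13/4, 451/80)
obs 4: x=3/4 → posterior Inverse-Gamma(15/4, 907/160)
obs 5: x=1/4 → posterior Inverse-Gamma(17/4, 119/20)
obs 6: x=2 → posterior Inverse-Gamma(19/4, 129/20)
obs 7: x=4 → posterior Inverse-Gamma(21/4, 219/20)
obs 8: x=3/2 → posterior Inverse-Gamma(23/4, 443/40)
obs 9: x=2 → posterior Inverse-Gamma(25/4, 463/40)
obs 10: x=4 → posterior Inverse-Gamma(27/4, 643/40)
obs 11: x=3/4 → posterior Inverse-Gamma(29/4, 2577/160)
obs 12: x=-7/4 → posterior Inverse-Gamma(31/4, 1591/80)
obs 13: x=2 → posterior Inverse-Gamma(33/4, 1631/80)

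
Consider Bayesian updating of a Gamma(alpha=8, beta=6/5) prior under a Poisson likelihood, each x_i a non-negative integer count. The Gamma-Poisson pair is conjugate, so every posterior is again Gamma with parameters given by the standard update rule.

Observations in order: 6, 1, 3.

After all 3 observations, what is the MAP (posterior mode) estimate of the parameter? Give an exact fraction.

85/21

obs 1: x=6 → posterior Gamma(14, 11/5)
obs 2: x=1 → posterior Gamma(15, 16/5)
obs 3: x=3 → posterior Gamma(18, 21/5)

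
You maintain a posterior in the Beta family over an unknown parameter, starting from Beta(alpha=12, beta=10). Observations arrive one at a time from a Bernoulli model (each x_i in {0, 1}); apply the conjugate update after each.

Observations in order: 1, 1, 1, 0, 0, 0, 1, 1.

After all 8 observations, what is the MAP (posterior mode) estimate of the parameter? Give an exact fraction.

obs 1: x=1 → posterior Beta(13, 10)
obs 2: x=1 → posterior Beta(14, 10)
obs 3: x=1 → posterior Beta(15, 10)
obs 4: x=0 → posterior Beta(15, 11)
obs 5: x=0 → posterior Beta(15, 12)
obs 6: x=0 → posterior Beta(15, 13)
obs 7: x=1 → posterior Beta(16, 13)
obs 8: x=1 → posterior Beta(17, 13)

4/7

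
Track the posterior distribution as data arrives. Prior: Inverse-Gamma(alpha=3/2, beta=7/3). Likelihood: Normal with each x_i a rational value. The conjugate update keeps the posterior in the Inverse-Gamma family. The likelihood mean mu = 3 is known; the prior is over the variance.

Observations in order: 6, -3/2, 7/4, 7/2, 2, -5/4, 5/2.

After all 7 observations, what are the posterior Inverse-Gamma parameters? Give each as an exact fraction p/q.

obs 1: x=6 → posterior Inverse-Gamma(2, 41/6)
obs 2: x=-3/2 → posterior Inverse-Gamma(5/2, 407/24)
obs 3: x=7/4 → posterior Inverse-Gamma(3, 1703/96)
obs 4: x=7/2 → posterior Inverse-Gamma(7/2, 1715/96)
obs 5: x=2 → posterior Inverse-Gamma(4, 1763/96)
obs 6: x=-5/4 → posterior Inverse-Gamma(9/2, 1315/48)
obs 7: x=5/2 → posterior Inverse-Gamma(5, 1321/48)

alpha=5, beta=1321/48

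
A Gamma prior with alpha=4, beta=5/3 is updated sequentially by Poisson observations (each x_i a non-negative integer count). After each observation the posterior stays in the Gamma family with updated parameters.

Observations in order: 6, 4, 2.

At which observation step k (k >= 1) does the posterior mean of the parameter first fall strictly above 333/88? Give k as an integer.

obs 1: x=6 → posterior Gamma(10, 8/3)
obs 2: x=4 → posterior Gamma(14, 11/3)
obs 3: x=2 → posterior Gamma(16, 14/3)

k = 2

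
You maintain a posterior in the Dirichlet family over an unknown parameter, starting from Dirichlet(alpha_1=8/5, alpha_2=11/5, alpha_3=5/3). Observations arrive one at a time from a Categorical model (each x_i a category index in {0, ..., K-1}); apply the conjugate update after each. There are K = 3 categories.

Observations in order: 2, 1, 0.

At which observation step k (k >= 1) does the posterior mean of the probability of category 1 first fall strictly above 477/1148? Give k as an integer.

obs 1: x=2 → posterior Dirichlet(8/5, 11/5, 8/3)
obs 2: x=1 → posterior Dirichlet(8/5, 16/5, 8/3)
obs 3: x=0 → posterior Dirichlet(13/5, 16/5, 8/3)

k = 2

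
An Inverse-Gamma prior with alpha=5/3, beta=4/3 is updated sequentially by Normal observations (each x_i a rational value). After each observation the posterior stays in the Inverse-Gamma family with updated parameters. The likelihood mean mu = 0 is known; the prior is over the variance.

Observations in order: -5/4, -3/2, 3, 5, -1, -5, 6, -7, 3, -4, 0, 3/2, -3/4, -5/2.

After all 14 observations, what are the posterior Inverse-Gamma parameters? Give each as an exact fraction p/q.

alpha=26/3, beta=4453/48

obs 1: x=-5/4 → posterior Inverse-Gamma(13/6, 203/96)
obs 2: x=-3/2 → posterior Inverse-Gamma(8/3, 311/96)
obs 3: x=3 → posterior Inverse-Gamma(19/6, 743/96)
obs 4: x=5 → posterior Inverse-Gamma(11/3, 1943/96)
obs 5: x=-1 → posterior Inverse-Gamma(25/6, 1991/96)
obs 6: x=-5 → posterior Inverse-Gamma(14/3, 3191/96)
obs 7: x=6 → posterior Inverse-Gamma(31/6, 4919/96)
obs 8: x=-7 → posterior Inverse-Gamma(17/3, 7271/96)
obs 9: x=3 → posterior Inverse-Gamma(37/6, 7703/96)
obs 10: x=-4 → posterior Inverse-Gamma(20/3, 8471/96)
obs 11: x=0 → posterior Inverse-Gamma(43/6, 8471/96)
obs 12: x=3/2 → posterior Inverse-Gamma(23/3, 8579/96)
obs 13: x=-3/4 → posterior Inverse-Gamma(49/6, 4303/48)
obs 14: x=-5/2 → posterior Inverse-Gamma(26/3, 4453/48)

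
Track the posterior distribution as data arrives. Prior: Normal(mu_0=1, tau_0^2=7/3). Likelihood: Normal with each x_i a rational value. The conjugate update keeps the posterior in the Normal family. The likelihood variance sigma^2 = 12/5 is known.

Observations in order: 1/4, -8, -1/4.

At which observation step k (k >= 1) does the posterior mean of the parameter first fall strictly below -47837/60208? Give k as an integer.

k = 2

obs 1: x=1/4 → posterior Normal(179/284, 84/71)
obs 2: x=-8 → posterior Normal(-941/424, 42/53)
obs 3: x=-1/4 → posterior Normal(-244/141, 28/47)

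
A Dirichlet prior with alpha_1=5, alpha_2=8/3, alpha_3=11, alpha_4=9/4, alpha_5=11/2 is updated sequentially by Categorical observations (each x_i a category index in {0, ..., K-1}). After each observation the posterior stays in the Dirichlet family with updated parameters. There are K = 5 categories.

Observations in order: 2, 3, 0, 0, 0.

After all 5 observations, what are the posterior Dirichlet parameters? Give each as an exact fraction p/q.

alpha_1=8, alpha_2=8/3, alpha_3=12, alpha_4=13/4, alpha_5=11/2

obs 1: x=2 → posterior Dirichlet(5, 8/3, 12, 9/4, 11/2)
obs 2: x=3 → posterior Dirichlet(5, 8/3, 12, 13/4, 11/2)
obs 3: x=0 → posterior Dirichlet(6, 8/3, 12, 13/4, 11/2)
obs 4: x=0 → posterior Dirichlet(7, 8/3, 12, 13/4, 11/2)
obs 5: x=0 → posterior Dirichlet(8, 8/3, 12, 13/4, 11/2)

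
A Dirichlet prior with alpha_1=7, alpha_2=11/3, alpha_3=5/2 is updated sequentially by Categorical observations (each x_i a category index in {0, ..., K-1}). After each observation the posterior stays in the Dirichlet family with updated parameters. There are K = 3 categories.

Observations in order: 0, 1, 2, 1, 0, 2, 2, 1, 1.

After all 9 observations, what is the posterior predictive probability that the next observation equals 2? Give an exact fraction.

obs 1: x=0 → posterior Dirichlet(8, 11/3, 5/2)
obs 2: x=1 → posterior Dirichlet(8, 14/3, 5/2)
obs 3: x=2 → posterior Dirichlet(8, 14/3, 7/2)
obs 4: x=1 → posterior Dirichlet(8, 17/3, 7/2)
obs 5: x=0 → posterior Dirichlet(9, 17/3, 7/2)
obs 6: x=2 → posterior Dirichlet(9, 17/3, 9/2)
obs 7: x=2 → posterior Dirichlet(9, 17/3, 11/2)
obs 8: x=1 → posterior Dirichlet(9, 20/3, 11/2)
obs 9: x=1 → posterior Dirichlet(9, 23/3, 11/2)

33/133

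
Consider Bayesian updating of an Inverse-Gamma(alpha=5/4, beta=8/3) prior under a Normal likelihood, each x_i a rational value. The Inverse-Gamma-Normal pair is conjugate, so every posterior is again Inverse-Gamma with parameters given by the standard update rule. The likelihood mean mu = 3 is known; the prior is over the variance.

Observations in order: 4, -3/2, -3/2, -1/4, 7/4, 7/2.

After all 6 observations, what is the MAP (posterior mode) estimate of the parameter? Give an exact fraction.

obs 1: x=4 → posterior Inverse-Gamma(7/4, 19/6)
obs 2: x=-3/2 → posterior Inverse-Gamma(9/4, 319/24)
obs 3: x=-3/2 → posterior Inverse-Gamma(11/4, 281/12)
obs 4: x=-1/4 → posterior Inverse-Gamma(13/4, 2755/96)
obs 5: x=7/4 → posterior Inverse-Gamma(15/4, 1415/48)
obs 6: x=7/2 → posterior Inverse-Gamma(17/4, 1421/48)

203/36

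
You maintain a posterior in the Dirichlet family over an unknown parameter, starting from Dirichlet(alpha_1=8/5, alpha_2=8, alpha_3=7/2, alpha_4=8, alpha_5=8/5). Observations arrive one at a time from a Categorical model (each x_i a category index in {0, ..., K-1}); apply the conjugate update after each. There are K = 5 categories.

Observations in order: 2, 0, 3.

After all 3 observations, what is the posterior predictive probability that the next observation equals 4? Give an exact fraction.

16/257

obs 1: x=2 → posterior Dirichlet(8/5, 8, 9/2, 8, 8/5)
obs 2: x=0 → posterior Dirichlet(13/5, 8, 9/2, 8, 8/5)
obs 3: x=3 → posterior Dirichlet(13/5, 8, 9/2, 9, 8/5)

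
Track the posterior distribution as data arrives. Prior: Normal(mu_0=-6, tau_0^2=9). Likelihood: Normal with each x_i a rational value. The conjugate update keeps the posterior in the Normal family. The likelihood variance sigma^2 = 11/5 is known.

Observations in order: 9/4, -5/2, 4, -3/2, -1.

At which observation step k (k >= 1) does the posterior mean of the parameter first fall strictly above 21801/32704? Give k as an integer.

k = 3

obs 1: x=9/4 → posterior Normal(141/224, 99/56)
obs 2: x=-5/2 → posterior Normal(-309/404, 99/101)
obs 3: x=4 → posterior Normal(411/584, 99/146)
obs 4: x=-3/2 → posterior Normal(141/764, 99/191)
obs 5: x=-1 → posterior Normal(-39/944, 99/236)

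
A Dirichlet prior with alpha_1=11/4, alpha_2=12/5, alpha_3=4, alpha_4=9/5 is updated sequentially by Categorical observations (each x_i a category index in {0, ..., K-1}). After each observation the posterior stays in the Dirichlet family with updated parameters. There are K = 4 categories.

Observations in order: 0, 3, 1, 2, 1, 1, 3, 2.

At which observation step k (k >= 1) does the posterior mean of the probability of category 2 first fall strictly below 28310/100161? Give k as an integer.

obs 1: x=0 → posterior Dirichlet(15/4, 12/5, 4, 9/5)
obs 2: x=3 → posterior Dirichlet(15/4, 12/5, 4, 14/5)
obs 3: x=1 → posterior Dirichlet(15/4, 17/5, 4, 14/5)
obs 4: x=2 → posterior Dirichlet(15/4, 17/5, 5, 14/5)
obs 5: x=1 → posterior Dirichlet(15/4, 22/5, 5, 14/5)
obs 6: x=1 → posterior Dirichlet(15/4, 27/5, 5, 14/5)
obs 7: x=3 → posterior Dirichlet(15/4, 27/5, 5, 19/5)
obs 8: x=2 → posterior Dirichlet(15/4, 27/5, 6, 19/5)

k = 7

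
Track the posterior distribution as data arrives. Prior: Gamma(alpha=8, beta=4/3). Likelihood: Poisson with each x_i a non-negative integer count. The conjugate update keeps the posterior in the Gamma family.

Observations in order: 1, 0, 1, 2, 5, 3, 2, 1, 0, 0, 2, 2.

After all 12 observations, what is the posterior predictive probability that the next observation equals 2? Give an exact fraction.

61284983729257709568000000000000000000000000000/234738979284454785993966072483842088719065378843

obs 1: x=1 → posterior Gamma(9, 7/3)
obs 2: x=0 → posterior Gamma(9, 10/3)
obs 3: x=1 → posterior Gamma(10, 13/3)
obs 4: x=2 → posterior Gamma(12, 16/3)
obs 5: x=5 → posterior Gamma(17, 19/3)
obs 6: x=3 → posterior Gamma(20, 22/3)
obs 7: x=2 → posterior Gamma(22, 25/3)
obs 8: x=1 → posterior Gamma(23, 28/3)
obs 9: x=0 → posterior Gamma(23, 31/3)
obs 10: x=0 → posterior Gamma(23, 34/3)
obs 11: x=2 → posterior Gamma(25, 37/3)
obs 12: x=2 → posterior Gamma(27, 40/3)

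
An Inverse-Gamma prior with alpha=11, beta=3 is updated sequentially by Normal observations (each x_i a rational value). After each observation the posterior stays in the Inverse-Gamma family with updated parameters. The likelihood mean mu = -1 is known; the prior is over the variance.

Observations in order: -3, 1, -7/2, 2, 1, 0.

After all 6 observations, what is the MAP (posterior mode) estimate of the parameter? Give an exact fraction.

obs 1: x=-3 → posterior Inverse-Gamma(23/2, 5)
obs 2: x=1 → posterior Inverse-Gamma(12, 7)
obs 3: x=-7/2 → posterior Inverse-Gamma(25/2, 81/8)
obs 4: x=2 → posterior Inverse-Gamma(13, 117/8)
obs 5: x=1 → posterior Inverse-Gamma(27/2, 133/8)
obs 6: x=0 → posterior Inverse-Gamma(14, 137/8)

137/120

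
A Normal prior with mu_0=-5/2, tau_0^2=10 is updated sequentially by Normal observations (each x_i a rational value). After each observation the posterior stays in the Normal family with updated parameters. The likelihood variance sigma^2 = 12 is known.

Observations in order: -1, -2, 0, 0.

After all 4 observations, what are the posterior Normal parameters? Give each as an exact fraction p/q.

mu_0=-15/13, tau_0^2=30/13

obs 1: x=-1 → posterior Normal(-20/11, 60/11)
obs 2: x=-2 → posterior Normal(-15/8, 15/4)
obs 3: x=0 → posterior Normal(-10/7, 20/7)
obs 4: x=0 → posterior Normal(-15/13, 30/13)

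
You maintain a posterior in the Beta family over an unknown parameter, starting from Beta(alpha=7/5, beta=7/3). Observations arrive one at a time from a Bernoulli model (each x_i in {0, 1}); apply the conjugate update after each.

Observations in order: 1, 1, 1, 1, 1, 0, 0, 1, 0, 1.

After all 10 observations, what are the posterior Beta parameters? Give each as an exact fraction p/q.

obs 1: x=1 → posterior Beta(12/5, 7/3)
obs 2: x=1 → posterior Beta(17/5, 7/3)
obs 3: x=1 → posterior Beta(22/5, 7/3)
obs 4: x=1 → posterior Beta(27/5, 7/3)
obs 5: x=1 → posterior Beta(32/5, 7/3)
obs 6: x=0 → posterior Beta(32/5, 10/3)
obs 7: x=0 → posterior Beta(32/5, 13/3)
obs 8: x=1 → posterior Beta(37/5, 13/3)
obs 9: x=0 → posterior Beta(37/5, 16/3)
obs 10: x=1 → posterior Beta(42/5, 16/3)

alpha=42/5, beta=16/3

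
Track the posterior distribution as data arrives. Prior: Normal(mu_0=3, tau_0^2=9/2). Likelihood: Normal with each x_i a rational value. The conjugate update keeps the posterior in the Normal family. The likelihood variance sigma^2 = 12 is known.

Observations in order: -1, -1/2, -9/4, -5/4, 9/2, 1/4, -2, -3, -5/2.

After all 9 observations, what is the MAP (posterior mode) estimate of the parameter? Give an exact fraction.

obs 1: x=-1 → posterior Normal(21/11, 36/11)
obs 2: x=-1/2 → posterior Normal(39/28, 18/7)
obs 3: x=-9/4 → posterior Normal(3/4, 36/17)
obs 4: x=-5/4 → posterior Normal(9/20, 9/5)
obs 5: x=9/2 → posterior Normal(45/46, 36/23)
obs 6: x=1/4 → posterior Normal(93/104, 18/13)
obs 7: x=-2 → posterior Normal(69/116, 36/29)
obs 8: x=-3 → posterior Normal(33/128, 9/8)
obs 9: x=-5/2 → posterior Normal(3/140, 36/35)

3/140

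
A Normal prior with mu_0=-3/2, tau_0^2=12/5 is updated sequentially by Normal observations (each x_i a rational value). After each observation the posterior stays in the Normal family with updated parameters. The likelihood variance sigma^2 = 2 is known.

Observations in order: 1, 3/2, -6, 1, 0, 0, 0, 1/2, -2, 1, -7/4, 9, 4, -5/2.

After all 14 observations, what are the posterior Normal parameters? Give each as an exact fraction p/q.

mu_0=27/89, tau_0^2=12/89

obs 1: x=1 → posterior Normal(-3/22, 12/11)
obs 2: x=3/2 → posterior Normal(15/34, 12/17)
obs 3: x=-6 → posterior Normal(-57/46, 12/23)
obs 4: x=1 → posterior Normal(-45/58, 12/29)
obs 5: x=0 → posterior Normal(-9/14, 12/35)
obs 6: x=0 → posterior Normal(-45/82, 12/41)
obs 7: x=0 → posterior Normal(-45/94, 12/47)
obs 8: x=1/2 → posterior Normal(-39/106, 12/53)
obs 9: x=-2 → posterior Normal(-63/118, 12/59)
obs 10: x=1 → posterior Normal(-51/130, 12/65)
obs 11: x=-7/4 → posterior Normal(-36/71, 12/71)
obs 12: x=9 → posterior Normal(18/77, 12/77)
obs 13: x=4 → posterior Normal(42/83, 12/83)
obs 14: x=-5/2 → posterior Normal(27/89, 12/89)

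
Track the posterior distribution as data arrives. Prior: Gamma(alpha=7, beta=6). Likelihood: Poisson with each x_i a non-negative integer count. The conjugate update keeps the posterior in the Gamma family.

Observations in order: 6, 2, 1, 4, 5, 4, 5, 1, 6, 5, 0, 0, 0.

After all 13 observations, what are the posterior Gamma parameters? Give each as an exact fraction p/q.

obs 1: x=6 → posterior Gamma(13, 7)
obs 2: x=2 → posterior Gamma(15, 8)
obs 3: x=1 → posterior Gamma(16, 9)
obs 4: x=4 → posterior Gamma(20, 10)
obs 5: x=5 → posterior Gamma(25, 11)
obs 6: x=4 → posterior Gamma(29, 12)
obs 7: x=5 → posterior Gamma(34, 13)
obs 8: x=1 → posterior Gamma(35, 14)
obs 9: x=6 → posterior Gamma(41, 15)
obs 10: x=5 → posterior Gamma(46, 16)
obs 11: x=0 → posterior Gamma(46, 17)
obs 12: x=0 → posterior Gamma(46, 18)
obs 13: x=0 → posterior Gamma(46, 19)

alpha=46, beta=19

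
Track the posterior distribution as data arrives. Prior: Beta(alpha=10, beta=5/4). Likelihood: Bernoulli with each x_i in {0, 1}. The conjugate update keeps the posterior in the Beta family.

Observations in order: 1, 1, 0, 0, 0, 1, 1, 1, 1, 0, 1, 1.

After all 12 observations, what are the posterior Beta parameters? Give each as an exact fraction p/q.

obs 1: x=1 → posterior Beta(11, 5/4)
obs 2: x=1 → posterior Beta(12, 5/4)
obs 3: x=0 → posterior Beta(12, 9/4)
obs 4: x=0 → posterior Beta(12, 13/4)
obs 5: x=0 → posterior Beta(12, 17/4)
obs 6: x=1 → posterior Beta(13, 17/4)
obs 7: x=1 → posterior Beta(14, 17/4)
obs 8: x=1 → posterior Beta(15, 17/4)
obs 9: x=1 → posterior Beta(16, 17/4)
obs 10: x=0 → posterior Beta(16, 21/4)
obs 11: x=1 → posterior Beta(17, 21/4)
obs 12: x=1 → posterior Beta(18, 21/4)

alpha=18, beta=21/4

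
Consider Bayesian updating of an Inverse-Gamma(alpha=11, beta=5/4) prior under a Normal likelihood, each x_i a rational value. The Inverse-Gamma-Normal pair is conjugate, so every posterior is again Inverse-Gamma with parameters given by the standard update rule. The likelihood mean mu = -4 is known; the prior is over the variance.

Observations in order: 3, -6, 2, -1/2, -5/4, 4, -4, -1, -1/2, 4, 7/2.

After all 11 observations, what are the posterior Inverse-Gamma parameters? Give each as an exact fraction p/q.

obs 1: x=3 → posterior Inverse-Gamma(23/2, 103/4)
obs 2: x=-6 → posterior Inverse-Gamma(12, 111/4)
obs 3: x=2 → posterior Inverse-Gamma(25/2, 183/4)
obs 4: x=-1/2 → posterior Inverse-Gamma(13, 415/8)
obs 5: x=-5/4 → posterior Inverse-Gamma(27/2, 1781/32)
obs 6: x=4 → posterior Inverse-Gamma(14, 2805/32)
obs 7: x=-4 → posterior Inverse-Gamma(29/2, 2805/32)
obs 8: x=-1 → posterior Inverse-Gamma(15, 2949/32)
obs 9: x=-1/2 → posterior Inverse-Gamma(31/2, 3145/32)
obs 10: x=4 → posterior Inverse-Gamma(16, 4169/32)
obs 11: x=7/2 → posterior Inverse-Gamma(33/2, 5069/32)

alpha=33/2, beta=5069/32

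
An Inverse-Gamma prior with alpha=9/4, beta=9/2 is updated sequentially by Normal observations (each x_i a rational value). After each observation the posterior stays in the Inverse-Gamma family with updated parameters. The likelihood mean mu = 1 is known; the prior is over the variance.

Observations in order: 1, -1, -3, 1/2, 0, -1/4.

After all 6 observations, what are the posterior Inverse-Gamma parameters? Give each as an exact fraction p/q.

alpha=21/4, beta=509/32

obs 1: x=1 → posterior Inverse-Gamma(11/4, 9/2)
obs 2: x=-1 → posterior Inverse-Gamma(13/4, 13/2)
obs 3: x=-3 → posterior Inverse-Gamma(15/4, 29/2)
obs 4: x=1/2 → posterior Inverse-Gamma(17/4, 117/8)
obs 5: x=0 → posterior Inverse-Gamma(19/4, 121/8)
obs 6: x=-1/4 → posterior Inverse-Gamma(21/4, 509/32)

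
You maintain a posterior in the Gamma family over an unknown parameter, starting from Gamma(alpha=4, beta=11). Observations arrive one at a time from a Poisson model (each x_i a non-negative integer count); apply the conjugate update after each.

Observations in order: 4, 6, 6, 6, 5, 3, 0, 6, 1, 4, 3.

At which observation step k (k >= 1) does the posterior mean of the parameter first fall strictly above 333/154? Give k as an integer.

obs 1: x=4 → posterior Gamma(8, 12)
obs 2: x=6 → posterior Gamma(14, 13)
obs 3: x=6 → posterior Gamma(20, 14)
obs 4: x=6 → posterior Gamma(26, 15)
obs 5: x=5 → posterior Gamma(31, 16)
obs 6: x=3 → posterior Gamma(34, 17)
obs 7: x=0 → posterior Gamma(34, 18)
obs 8: x=6 → posterior Gamma(40, 19)
obs 9: x=1 → posterior Gamma(41, 20)
obs 10: x=4 → posterior Gamma(45, 21)
obs 11: x=3 → posterior Gamma(48, 22)

k = 11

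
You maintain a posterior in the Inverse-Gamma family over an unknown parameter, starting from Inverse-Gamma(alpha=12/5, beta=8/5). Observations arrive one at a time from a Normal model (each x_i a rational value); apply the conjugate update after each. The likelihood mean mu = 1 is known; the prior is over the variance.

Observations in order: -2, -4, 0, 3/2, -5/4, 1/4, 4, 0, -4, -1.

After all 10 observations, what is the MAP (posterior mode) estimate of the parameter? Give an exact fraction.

3323/672

obs 1: x=-2 → posterior Inverse-Gamma(29/10, 61/10)
obs 2: x=-4 → posterior Inverse-Gamma(17/5, 93/5)
obs 3: x=0 → posterior Inverse-Gamma(39/10, 191/10)
obs 4: x=3/2 → posterior Inverse-Gamma(22/5, 769/40)
obs 5: x=-5/4 → posterior Inverse-Gamma(49/10, 3481/160)
obs 6: x=1/4 → posterior Inverse-Gamma(27/5, 1763/80)
obs 7: x=4 → posterior Inverse-Gamma(59/10, 2123/80)
obs 8: x=0 → posterior Inverse-Gamma(32/5, 2163/80)
obs 9: x=-4 → posterior Inverse-Gamma(69/10, 3163/80)
obs 10: x=-1 → posterior Inverse-Gamma(37/5, 3323/80)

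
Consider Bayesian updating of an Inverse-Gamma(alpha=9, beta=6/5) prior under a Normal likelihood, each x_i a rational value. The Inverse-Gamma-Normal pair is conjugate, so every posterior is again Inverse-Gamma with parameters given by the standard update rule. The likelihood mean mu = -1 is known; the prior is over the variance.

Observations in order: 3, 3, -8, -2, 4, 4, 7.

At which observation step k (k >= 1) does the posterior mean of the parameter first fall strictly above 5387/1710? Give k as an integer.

obs 1: x=3 → posterior Inverse-Gamma(19/2, 46/5)
obs 2: x=3 → posterior Inverse-Gamma(10, 86/5)
obs 3: x=-8 → posterior Inverse-Gamma(21/2, 417/10)
obs 4: x=-2 → posterior Inverse-Gamma(11, 211/5)
obs 5: x=4 → posterior Inverse-Gamma(23/2, 547/10)
obs 6: x=4 → posterior Inverse-Gamma(12, 336/5)
obs 7: x=7 → posterior Inverse-Gamma(25/2, 496/5)

k = 3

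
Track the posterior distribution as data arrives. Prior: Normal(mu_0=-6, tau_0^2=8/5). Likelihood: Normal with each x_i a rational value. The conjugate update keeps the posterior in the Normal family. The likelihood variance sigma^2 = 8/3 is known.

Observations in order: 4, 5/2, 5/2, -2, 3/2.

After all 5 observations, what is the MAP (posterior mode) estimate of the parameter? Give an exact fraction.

obs 1: x=4 → posterior Normal(-9/4, 1)
obs 2: x=5/2 → posterior Normal(-21/22, 8/11)
obs 3: x=5/2 → posterior Normal(-3/14, 4/7)
obs 4: x=-2 → posterior Normal(-9/17, 8/17)
obs 5: x=3/2 → posterior Normal(-9/40, 2/5)

-9/40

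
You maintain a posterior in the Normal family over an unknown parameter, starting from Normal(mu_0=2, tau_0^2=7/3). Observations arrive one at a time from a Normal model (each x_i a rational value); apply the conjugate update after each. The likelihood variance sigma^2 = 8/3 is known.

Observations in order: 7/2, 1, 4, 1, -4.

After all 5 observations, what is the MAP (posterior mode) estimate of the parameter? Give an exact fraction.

109/86

obs 1: x=7/2 → posterior Normal(27/10, 56/45)
obs 2: x=1 → posterior Normal(95/44, 28/33)
obs 3: x=4 → posterior Normal(151/58, 56/87)
obs 4: x=1 → posterior Normal(55/24, 14/27)
obs 5: x=-4 → posterior Normal(109/86, 56/129)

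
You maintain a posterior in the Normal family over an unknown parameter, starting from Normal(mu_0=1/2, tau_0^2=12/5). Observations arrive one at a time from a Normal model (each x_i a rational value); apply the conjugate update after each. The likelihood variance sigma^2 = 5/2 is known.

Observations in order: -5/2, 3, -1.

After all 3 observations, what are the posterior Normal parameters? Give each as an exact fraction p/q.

obs 1: x=-5/2 → posterior Normal(-95/98, 60/49)
obs 2: x=3 → posterior Normal(49/146, 60/73)
obs 3: x=-1 → posterior Normal(1/194, 60/97)

mu_0=1/194, tau_0^2=60/97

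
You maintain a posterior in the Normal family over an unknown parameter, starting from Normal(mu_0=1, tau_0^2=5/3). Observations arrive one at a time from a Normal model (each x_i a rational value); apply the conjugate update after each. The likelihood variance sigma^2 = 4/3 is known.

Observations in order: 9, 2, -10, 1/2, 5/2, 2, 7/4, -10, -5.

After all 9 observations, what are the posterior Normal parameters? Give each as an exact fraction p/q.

mu_0=-129/196, tau_0^2=20/147

obs 1: x=9 → posterior Normal(49/9, 20/27)
obs 2: x=2 → posterior Normal(59/14, 10/21)
obs 3: x=-10 → posterior Normal(9/19, 20/57)
obs 4: x=1/2 → posterior Normal(23/48, 5/18)
obs 5: x=5/2 → posterior Normal(24/29, 20/87)
obs 6: x=2 → posterior Normal(1, 10/51)
obs 7: x=7/4 → posterior Normal(57/52, 20/117)
obs 8: x=-10 → posterior Normal(-29/176, 5/33)
obs 9: x=-5 → posterior Normal(-129/196, 20/147)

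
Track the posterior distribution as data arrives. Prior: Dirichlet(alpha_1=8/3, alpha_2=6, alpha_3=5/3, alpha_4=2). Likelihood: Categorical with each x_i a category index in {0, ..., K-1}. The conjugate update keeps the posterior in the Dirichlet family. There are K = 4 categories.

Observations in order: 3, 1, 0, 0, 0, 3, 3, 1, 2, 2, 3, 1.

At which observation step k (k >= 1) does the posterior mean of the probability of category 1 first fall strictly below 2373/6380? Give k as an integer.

k = 7

obs 1: x=3 → posterior Dirichlet(8/3, 6, 5/3, 3)
obs 2: x=1 → posterior Dirichlet(8/3, 7, 5/3, 3)
obs 3: x=0 → posterior Dirichlet(11/3, 7, 5/3, 3)
obs 4: x=0 → posterior Dirichlet(14/3, 7, 5/3, 3)
obs 5: x=0 → posterior Dirichlet(17/3, 7, 5/3, 3)
obs 6: x=3 → posterior Dirichlet(17/3, 7, 5/3, 4)
obs 7: x=3 → posterior Dirichlet(17/3, 7, 5/3, 5)
obs 8: x=1 → posterior Dirichlet(17/3, 8, 5/3, 5)
obs 9: x=2 → posterior Dirichlet(17/3, 8, 8/3, 5)
obs 10: x=2 → posterior Dirichlet(17/3, 8, 11/3, 5)
obs 11: x=3 → posterior Dirichlet(17/3, 8, 11/3, 6)
obs 12: x=1 → posterior Dirichlet(17/3, 9, 11/3, 6)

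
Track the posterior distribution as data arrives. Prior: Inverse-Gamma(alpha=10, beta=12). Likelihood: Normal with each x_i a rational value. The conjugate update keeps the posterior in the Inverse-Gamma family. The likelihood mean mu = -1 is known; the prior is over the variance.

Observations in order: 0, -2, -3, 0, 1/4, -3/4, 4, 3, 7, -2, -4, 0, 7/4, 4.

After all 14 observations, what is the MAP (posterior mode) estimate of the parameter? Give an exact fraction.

obs 1: x=0 → posterior Inverse-Gamma(21/2, 25/2)
obs 2: x=-2 → posterior Inverse-Gamma(11, 13)
obs 3: x=-3 → posterior Inverse-Gamma(23/2, 15)
obs 4: x=0 → posterior Inverse-Gamma(12, 31/2)
obs 5: x=1/4 → posterior Inverse-Gamma(25/2, 521/32)
obs 6: x=-3/4 → posterior Inverse-Gamma(13, 261/16)
obs 7: x=4 → posterior Inverse-Gamma(27/2, 461/16)
obs 8: x=3 → posterior Inverse-Gamma(14, 589/16)
obs 9: x=7 → posterior Inverse-Gamma(29/2, 1101/16)
obs 10: x=-2 → posterior Inverse-Gamma(15, 1109/16)
obs 11: x=-4 → posterior Inverse-Gamma(31/2, 1181/16)
obs 12: x=0 → posterior Inverse-Gamma(16, 1189/16)
obs 13: x=7/4 → posterior Inverse-Gamma(33/2, 2499/32)
obs 14: x=4 → posterior Inverse-Gamma(17, 2899/32)

2899/576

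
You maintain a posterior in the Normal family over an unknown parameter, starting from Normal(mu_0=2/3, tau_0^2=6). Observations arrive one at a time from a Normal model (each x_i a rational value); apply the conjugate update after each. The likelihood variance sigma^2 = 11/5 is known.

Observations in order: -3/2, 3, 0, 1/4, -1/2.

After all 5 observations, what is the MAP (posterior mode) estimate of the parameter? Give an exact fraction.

269/966

obs 1: x=-3/2 → posterior Normal(-113/123, 66/41)
obs 2: x=3 → posterior Normal(157/213, 66/71)
obs 3: x=0 → posterior Normal(157/303, 66/101)
obs 4: x=1/4 → posterior Normal(359/786, 66/131)
obs 5: x=-1/2 → posterior Normal(269/966, 66/161)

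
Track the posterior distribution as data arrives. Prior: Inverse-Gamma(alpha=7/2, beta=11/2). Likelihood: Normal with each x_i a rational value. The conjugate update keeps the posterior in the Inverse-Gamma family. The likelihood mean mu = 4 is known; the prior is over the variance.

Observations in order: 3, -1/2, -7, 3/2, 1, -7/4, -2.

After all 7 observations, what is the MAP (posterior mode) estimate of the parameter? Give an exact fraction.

3801/256

obs 1: x=3 → posterior Inverse-Gamma(4, 6)
obs 2: x=-1/2 → posterior Inverse-Gamma(9/2, 129/8)
obs 3: x=-7 → posterior Inverse-Gamma(5, 613/8)
obs 4: x=3/2 → posterior Inverse-Gamma(11/2, 319/4)
obs 5: x=1 → posterior Inverse-Gamma(6, 337/4)
obs 6: x=-7/4 → posterior Inverse-Gamma(13/2, 3225/32)
obs 7: x=-2 → posterior Inverse-Gamma(7, 3801/32)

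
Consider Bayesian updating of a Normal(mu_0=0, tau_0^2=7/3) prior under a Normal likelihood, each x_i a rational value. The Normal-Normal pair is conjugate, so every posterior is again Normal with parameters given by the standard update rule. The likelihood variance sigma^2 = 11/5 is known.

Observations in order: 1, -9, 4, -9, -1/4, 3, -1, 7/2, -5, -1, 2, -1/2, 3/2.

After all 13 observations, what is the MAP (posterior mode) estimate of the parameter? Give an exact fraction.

-1505/1952

obs 1: x=1 → posterior Normal(35/68, 77/68)
obs 2: x=-9 → posterior Normal(-280/103, 77/103)
obs 3: x=4 → posterior Normal(-70/69, 77/138)
obs 4: x=-9 → posterior Normal(-455/173, 77/173)
obs 5: x=-1/4 → posterior Normal(-1855/832, 77/208)
obs 6: x=3 → posterior Normal(-1435/972, 77/243)
obs 7: x=-1 → posterior Normal(-1575/1112, 77/278)
obs 8: x=7/2 → posterior Normal(-1085/1252, 77/313)
obs 9: x=-5 → posterior Normal(-595/464, 77/348)
obs 10: x=-1 → posterior Normal(-1925/1532, 77/383)
obs 11: x=2 → posterior Normal(-1645/1672, 7/38)
obs 12: x=-1/2 → posterior Normal(-1715/1812, 77/453)
obs 13: x=3/2 → posterior Normal(-1505/1952, 77/488)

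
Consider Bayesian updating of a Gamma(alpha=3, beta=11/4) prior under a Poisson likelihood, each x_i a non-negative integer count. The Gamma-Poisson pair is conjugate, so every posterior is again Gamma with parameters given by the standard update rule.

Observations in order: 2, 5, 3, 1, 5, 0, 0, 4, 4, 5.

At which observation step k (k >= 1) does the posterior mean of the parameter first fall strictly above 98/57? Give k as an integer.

k = 2

obs 1: x=2 → posterior Gamma(5, 15/4)
obs 2: x=5 → posterior Gamma(10, 19/4)
obs 3: x=3 → posterior Gamma(13, 23/4)
obs 4: x=1 → posterior Gamma(14, 27/4)
obs 5: x=5 → posterior Gamma(19, 31/4)
obs 6: x=0 → posterior Gamma(19, 35/4)
obs 7: x=0 → posterior Gamma(19, 39/4)
obs 8: x=4 → posterior Gamma(23, 43/4)
obs 9: x=4 → posterior Gamma(27, 47/4)
obs 10: x=5 → posterior Gamma(32, 51/4)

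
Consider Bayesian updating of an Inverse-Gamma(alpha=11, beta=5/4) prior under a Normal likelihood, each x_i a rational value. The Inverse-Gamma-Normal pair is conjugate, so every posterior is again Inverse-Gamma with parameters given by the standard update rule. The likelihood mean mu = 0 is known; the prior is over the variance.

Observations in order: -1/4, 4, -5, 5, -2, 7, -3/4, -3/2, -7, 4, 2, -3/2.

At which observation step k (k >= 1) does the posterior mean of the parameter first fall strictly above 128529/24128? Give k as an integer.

k = 9

obs 1: x=-1/4 → posterior Inverse-Gamma(23/2, 41/32)
obs 2: x=4 → posterior Inverse-Gamma(12, 297/32)
obs 3: x=-5 → posterior Inverse-Gamma(25/2, 697/32)
obs 4: x=5 → posterior Inverse-Gamma(13, 1097/32)
obs 5: x=-2 → posterior Inverse-Gamma(27/2, 1161/32)
obs 6: x=7 → posterior Inverse-Gamma(14, 1945/32)
obs 7: x=-3/4 → posterior Inverse-Gamma(29/2, 977/16)
obs 8: x=-3/2 → posterior Inverse-Gamma(15, 995/16)
obs 9: x=-7 → posterior Inverse-Gamma(31/2, 1387/16)
obs 10: x=4 → posterior Inverse-Gamma(16, 1515/16)
obs 11: x=2 → posterior Inverse-Gamma(33/2, 1547/16)
obs 12: x=-3/2 → posterior Inverse-Gamma(17, 1565/16)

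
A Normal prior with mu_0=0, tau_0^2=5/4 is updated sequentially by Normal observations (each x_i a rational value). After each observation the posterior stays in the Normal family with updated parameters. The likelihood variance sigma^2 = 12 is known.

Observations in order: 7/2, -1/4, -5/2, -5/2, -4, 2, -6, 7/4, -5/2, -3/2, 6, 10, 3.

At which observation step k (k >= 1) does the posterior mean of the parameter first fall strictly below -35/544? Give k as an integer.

obs 1: x=7/2 → posterior Normal(35/106, 60/53)
obs 2: x=-1/4 → posterior Normal(65/232, 30/29)
obs 3: x=-5/2 → posterior Normal(5/84, 20/21)
obs 4: x=-5/2 → posterior Normal(-35/272, 15/17)
obs 5: x=-4 → posterior Normal(-115/292, 60/73)
obs 6: x=2 → posterior Normal(-25/104, 10/13)
obs 7: x=-6 → posterior Normal(-195/332, 60/83)
obs 8: x=7/4 → posterior Normal(-5/11, 15/22)
obs 9: x=-5/2 → posterior Normal(-35/62, 20/31)
obs 10: x=-3/2 → posterior Normal(-30/49, 30/49)
obs 11: x=6 → posterior Normal(-30/103, 60/103)
obs 12: x=10 → posterior Normal(5/27, 5/9)
obs 13: x=3 → posterior Normal(35/113, 60/113)

k = 4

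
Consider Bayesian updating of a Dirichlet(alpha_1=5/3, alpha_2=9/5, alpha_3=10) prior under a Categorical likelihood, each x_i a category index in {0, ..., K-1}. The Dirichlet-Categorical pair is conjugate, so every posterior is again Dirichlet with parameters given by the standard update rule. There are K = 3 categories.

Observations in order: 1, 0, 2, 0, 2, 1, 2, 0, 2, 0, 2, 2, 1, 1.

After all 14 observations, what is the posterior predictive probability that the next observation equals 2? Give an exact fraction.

obs 1: x=1 → posterior Dirichlet(5/3, 14/5, 10)
obs 2: x=0 → posterior Dirichlet(8/3, 14/5, 10)
obs 3: x=2 → posterior Dirichlet(8/3, 14/5, 11)
obs 4: x=0 → posterior Dirichlet(11/3, 14/5, 11)
obs 5: x=2 → posterior Dirichlet(11/3, 14/5, 12)
obs 6: x=1 → posterior Dirichlet(11/3, 19/5, 12)
obs 7: x=2 → posterior Dirichlet(11/3, 19/5, 13)
obs 8: x=0 → posterior Dirichlet(14/3, 19/5, 13)
obs 9: x=2 → posterior Dirichlet(14/3, 19/5, 14)
obs 10: x=0 → posterior Dirichlet(17/3, 19/5, 14)
obs 11: x=2 → posterior Dirichlet(17/3, 19/5, 15)
obs 12: x=2 → posterior Dirichlet(17/3, 19/5, 16)
obs 13: x=1 → posterior Dirichlet(17/3, 24/5, 16)
obs 14: x=1 → posterior Dirichlet(17/3, 29/5, 16)

60/103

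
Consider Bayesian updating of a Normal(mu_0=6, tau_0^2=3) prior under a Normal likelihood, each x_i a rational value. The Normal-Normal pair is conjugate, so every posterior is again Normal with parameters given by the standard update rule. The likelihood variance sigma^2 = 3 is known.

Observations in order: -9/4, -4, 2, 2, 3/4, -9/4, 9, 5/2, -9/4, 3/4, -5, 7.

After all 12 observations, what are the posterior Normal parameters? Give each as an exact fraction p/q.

mu_0=57/52, tau_0^2=3/13

obs 1: x=-9/4 → posterior Normal(15/8, 3/2)
obs 2: x=-4 → posterior Normal(-1/12, 1)
obs 3: x=2 → posterior Normal(7/16, 3/4)
obs 4: x=2 → posterior Normal(3/4, 3/5)
obs 5: x=3/4 → posterior Normal(3/4, 1/2)
obs 6: x=-9/4 → posterior Normal(9/28, 3/7)
obs 7: x=9 → posterior Normal(45/32, 3/8)
obs 8: x=5/2 → posterior Normal(55/36, 1/3)
obs 9: x=-9/4 → posterior Normal(23/20, 3/10)
obs 10: x=3/4 → posterior Normal(49/44, 3/11)
obs 11: x=-5 → posterior Normal(29/48, 1/4)
obs 12: x=7 → posterior Normal(57/52, 3/13)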